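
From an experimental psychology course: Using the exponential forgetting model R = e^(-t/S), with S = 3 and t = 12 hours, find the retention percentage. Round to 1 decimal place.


R = e^(-t/S)
-t/S = -12/3 = -4.0
R = e^(-4.0) = 0.018316
Percentage = 0.018316 * 100
= 1.8


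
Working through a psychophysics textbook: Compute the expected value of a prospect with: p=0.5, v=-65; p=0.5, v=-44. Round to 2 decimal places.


EU = sum(p_i * v_i)
0.5 * -65 = -32.5
0.5 * -44 = -22.0
EU = -32.5 + -22.0
= -54.50


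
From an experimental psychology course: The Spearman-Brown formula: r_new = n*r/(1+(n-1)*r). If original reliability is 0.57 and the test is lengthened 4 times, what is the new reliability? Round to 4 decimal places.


r_new = n*r / (1 + (n-1)*r)
Numerator = 4 * 0.57 = 2.28
Denominator = 1 + 3 * 0.57 = 2.71
r_new = 2.28 / 2.71
= 0.8413


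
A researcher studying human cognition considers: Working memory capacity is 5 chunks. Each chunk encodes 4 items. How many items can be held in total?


Total items = chunks * items_per_chunk
= 5 * 4
= 20


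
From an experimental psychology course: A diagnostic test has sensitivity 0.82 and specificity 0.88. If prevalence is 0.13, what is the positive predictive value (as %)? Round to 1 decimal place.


PPV = (sens * prev) / (sens * prev + (1-spec) * (1-prev))
Numerator = 0.82 * 0.13 = 0.1066
P(positive and no disease) = (1 - spec) * (1 - prev) = (1 - 0.88) * (1 - 0.13) = 0.1044
Denominator = 0.1066 + 0.1044 = 0.211
PPV = 0.1066 / 0.211 = 0.505213
As percentage = 50.5


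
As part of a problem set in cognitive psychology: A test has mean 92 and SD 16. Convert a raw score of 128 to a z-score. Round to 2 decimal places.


z = (X - mu) / sigma
= (128 - 92) / 16
= 36 / 16
= 2.25


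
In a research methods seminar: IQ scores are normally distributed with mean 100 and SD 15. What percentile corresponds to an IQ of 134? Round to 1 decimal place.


z = (IQ - mean) / SD
z = (134 - 100) / 15 = 2.2667
Percentile = Phi(2.2667) * 100
Phi(2.2667) = 0.988296
= 98.8


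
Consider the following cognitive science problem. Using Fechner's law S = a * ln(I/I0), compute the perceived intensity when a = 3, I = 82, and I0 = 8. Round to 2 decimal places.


S = 3 * ln(82/8)
I/I0 = 10.25
ln(10.25) = 2.3273
S = 3 * 2.3273
= 6.98


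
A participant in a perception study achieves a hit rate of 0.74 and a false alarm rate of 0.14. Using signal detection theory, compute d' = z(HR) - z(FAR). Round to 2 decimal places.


d' = z(HR) - z(FAR)
z(0.74) = 0.6433
z(0.14) = -1.0803
d' = 0.6433 - -1.0803
= 1.72


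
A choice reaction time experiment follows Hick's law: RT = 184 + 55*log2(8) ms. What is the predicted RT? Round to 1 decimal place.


RT = 184 + 55 * log2(8)
log2(8) = 3.0
RT = 184 + 55 * 3.0
= 184 + 165.0
= 349.0 ms


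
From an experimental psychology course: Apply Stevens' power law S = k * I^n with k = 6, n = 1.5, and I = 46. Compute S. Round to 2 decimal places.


S = 6 * 46^1.5
46^1.5 = 311.9872
S = 6 * 311.9872
= 1871.92


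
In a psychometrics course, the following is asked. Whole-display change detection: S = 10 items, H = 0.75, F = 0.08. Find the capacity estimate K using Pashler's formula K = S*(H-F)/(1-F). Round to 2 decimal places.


K = S * (H - F) / (1 - F)
H - F = 0.67
1 - F = 0.92
K = 10 * 0.67 / 0.92
= 7.28


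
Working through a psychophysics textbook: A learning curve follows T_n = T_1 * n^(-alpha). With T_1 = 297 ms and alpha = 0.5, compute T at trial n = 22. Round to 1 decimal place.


T_n = 297 * 22^(-0.5)
22^(-0.5) = 0.213201
T_n = 297 * 0.213201
= 63.3 ms


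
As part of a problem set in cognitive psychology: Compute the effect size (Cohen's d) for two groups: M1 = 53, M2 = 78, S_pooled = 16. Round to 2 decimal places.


Cohen's d = (M1 - M2) / S_pooled
= (53 - 78) / 16
= -25 / 16
= -1.56


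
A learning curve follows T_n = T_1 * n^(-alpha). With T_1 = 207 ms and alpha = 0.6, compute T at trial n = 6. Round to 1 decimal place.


T_n = 207 * 6^(-0.6)
6^(-0.6) = 0.341279
T_n = 207 * 0.341279
= 70.6 ms


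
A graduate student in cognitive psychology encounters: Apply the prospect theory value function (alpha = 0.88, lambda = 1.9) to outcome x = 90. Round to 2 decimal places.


Since x = 90 >= 0, use v(x) = x^0.88
90^0.88 = 52.4485
v(90) = 52.45


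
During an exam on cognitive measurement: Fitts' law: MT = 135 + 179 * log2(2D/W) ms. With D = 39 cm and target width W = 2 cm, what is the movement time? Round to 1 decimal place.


MT = 135 + 179 * log2(2*39/2)
2D/W = 39.0
log2(39.0) = 5.2854
MT = 135 + 179 * 5.2854
= 1081.1 ms


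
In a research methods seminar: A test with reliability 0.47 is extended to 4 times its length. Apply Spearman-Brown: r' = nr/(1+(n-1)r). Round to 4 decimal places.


r_new = n*r / (1 + (n-1)*r)
Numerator = 4 * 0.47 = 1.88
Denominator = 1 + 3 * 0.47 = 2.41
r_new = 1.88 / 2.41
= 0.7801


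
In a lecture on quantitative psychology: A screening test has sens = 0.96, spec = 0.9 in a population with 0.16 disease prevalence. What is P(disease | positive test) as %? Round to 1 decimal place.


PPV = (sens * prev) / (sens * prev + (1-spec) * (1-prev))
Numerator = 0.96 * 0.16 = 0.1536
P(positive and no disease) = (1 - spec) * (1 - prev) = (1 - 0.9) * (1 - 0.16) = 0.084
Denominator = 0.1536 + 0.084 = 0.2376
PPV = 0.1536 / 0.2376 = 0.646465
As percentage = 64.6


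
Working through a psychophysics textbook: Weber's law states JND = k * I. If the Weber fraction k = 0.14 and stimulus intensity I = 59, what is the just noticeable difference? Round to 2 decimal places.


JND = k * I
JND = 0.14 * 59
= 8.26


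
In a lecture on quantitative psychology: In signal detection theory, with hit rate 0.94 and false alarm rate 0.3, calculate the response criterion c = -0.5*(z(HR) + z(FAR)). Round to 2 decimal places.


c = -0.5 * (z(HR) + z(FAR))
z(0.94) = 1.5548
z(0.3) = -0.5244
c = -0.5 * (1.5548 + -0.5244)
= -0.5 * 1.0304
= -0.52


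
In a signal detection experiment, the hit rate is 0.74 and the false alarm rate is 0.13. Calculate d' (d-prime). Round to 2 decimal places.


d' = z(HR) - z(FAR)
z(0.74) = 0.6433
z(0.13) = -1.1264
d' = 0.6433 - -1.1264
= 1.77


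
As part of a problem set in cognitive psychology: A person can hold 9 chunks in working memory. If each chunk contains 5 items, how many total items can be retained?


Total items = chunks * items_per_chunk
= 9 * 5
= 45


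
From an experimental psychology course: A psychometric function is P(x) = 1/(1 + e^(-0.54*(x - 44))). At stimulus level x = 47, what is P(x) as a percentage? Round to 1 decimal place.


P(x) = 1/(1 + e^(-0.54*(47 - 44)))
Exponent = -0.54 * 3 = -1.62
e^(-1.62) = 0.197899
P = 1/(1 + 0.197899) = 0.834795
Percentage = 83.5


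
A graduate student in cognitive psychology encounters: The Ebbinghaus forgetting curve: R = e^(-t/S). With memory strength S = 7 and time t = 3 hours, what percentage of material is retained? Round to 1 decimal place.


R = e^(-t/S)
-t/S = -3/7 = -0.428571
R = e^(-0.428571) = 0.651439
Percentage = 0.651439 * 100
= 65.1


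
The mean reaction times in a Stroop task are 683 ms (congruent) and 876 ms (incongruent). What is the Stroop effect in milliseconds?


Stroop effect = RT(incongruent) - RT(congruent)
= 876 - 683
= 193 ms


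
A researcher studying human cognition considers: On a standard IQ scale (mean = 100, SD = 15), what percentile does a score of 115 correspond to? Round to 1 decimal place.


z = (IQ - mean) / SD
z = (115 - 100) / 15 = 1.0
Percentile = Phi(1.0) * 100
Phi(1.0) = 0.841345
= 84.1


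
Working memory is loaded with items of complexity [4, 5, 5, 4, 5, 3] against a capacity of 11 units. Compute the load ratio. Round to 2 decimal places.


Total complexity = 4 + 5 + 5 + 4 + 5 + 3 = 26
Load = total / capacity = 26 / 11
= 2.36


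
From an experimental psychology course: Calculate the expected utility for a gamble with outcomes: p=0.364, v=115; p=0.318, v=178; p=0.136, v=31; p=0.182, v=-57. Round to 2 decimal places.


EU = sum(p_i * v_i)
0.364 * 115 = 41.86
0.318 * 178 = 56.604
0.136 * 31 = 4.216
0.182 * -57 = -10.374
EU = 41.86 + 56.604 + 4.216 + -10.374
= 92.31


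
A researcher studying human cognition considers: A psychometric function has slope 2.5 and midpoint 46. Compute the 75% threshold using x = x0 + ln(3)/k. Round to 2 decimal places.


At P = 0.75: 0.75 = 1/(1 + e^(-k*(x-x0)))
Solving: e^(-k*(x-x0)) = 1/3
x = x0 + ln(3)/k
ln(3) = 1.0986
x = 46 + 1.0986/2.5
= 46 + 0.4394
= 46.44


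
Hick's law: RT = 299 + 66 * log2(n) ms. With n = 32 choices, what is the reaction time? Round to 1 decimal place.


RT = 299 + 66 * log2(32)
log2(32) = 5.0
RT = 299 + 66 * 5.0
= 299 + 330.0
= 629.0 ms


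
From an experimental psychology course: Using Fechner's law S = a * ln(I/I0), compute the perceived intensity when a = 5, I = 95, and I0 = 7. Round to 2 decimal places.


S = 5 * ln(95/7)
I/I0 = 13.571429
ln(13.571429) = 2.608
S = 5 * 2.608
= 13.04


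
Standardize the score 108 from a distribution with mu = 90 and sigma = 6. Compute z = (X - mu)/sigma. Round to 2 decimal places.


z = (X - mu) / sigma
= (108 - 90) / 6
= 18 / 6
= 3.00


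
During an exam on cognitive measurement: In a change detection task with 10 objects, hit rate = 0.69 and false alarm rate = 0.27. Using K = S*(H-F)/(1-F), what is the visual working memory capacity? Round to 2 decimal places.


K = S * (H - F) / (1 - F)
H - F = 0.42
1 - F = 0.73
K = 10 * 0.42 / 0.73
= 5.75


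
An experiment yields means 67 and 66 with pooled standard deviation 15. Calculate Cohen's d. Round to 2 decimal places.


Cohen's d = (M1 - M2) / S_pooled
= (67 - 66) / 15
= 1 / 15
= 0.07


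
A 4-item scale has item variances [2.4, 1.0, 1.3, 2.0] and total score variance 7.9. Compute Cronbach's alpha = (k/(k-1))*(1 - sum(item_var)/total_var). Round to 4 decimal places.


alpha = (k/(k-1)) * (1 - sum(s_i^2)/s_total^2)
sum(item variances) = 6.7
k/(k-1) = 4/3 = 1.333333
1 - 6.7/7.9 = 1 - 0.848101 = 0.151899
alpha = 1.333333 * 0.151899
= 0.2025


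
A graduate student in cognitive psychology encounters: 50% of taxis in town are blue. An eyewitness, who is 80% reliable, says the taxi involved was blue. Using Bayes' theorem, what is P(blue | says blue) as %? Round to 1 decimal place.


P(blue | says blue) = P(says blue | blue)*P(blue) / [P(says blue | blue)*P(blue) + P(says blue | not blue)*P(not blue)]
Numerator = 0.8 * 0.5 = 0.4
False identification = 0.2 * 0.5 = 0.1
P = 0.4 / (0.4 + 0.1)
= 0.4 / 0.5
As percentage = 80.0


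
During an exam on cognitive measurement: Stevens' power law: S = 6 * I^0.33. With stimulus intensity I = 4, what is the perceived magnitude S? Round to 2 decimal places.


S = 6 * 4^0.33
4^0.33 = 1.5801
S = 6 * 1.5801
= 9.48


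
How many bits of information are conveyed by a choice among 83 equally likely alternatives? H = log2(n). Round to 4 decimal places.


H = log2(n)
H = log2(83)
= 6.3750


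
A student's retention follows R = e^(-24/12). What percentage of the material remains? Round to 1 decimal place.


R = e^(-t/S)
-t/S = -24/12 = -2.0
R = e^(-2.0) = 0.135335
Percentage = 0.135335 * 100
= 13.5


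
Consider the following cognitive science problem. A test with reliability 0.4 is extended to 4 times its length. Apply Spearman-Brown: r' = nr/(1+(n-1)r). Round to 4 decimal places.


r_new = n*r / (1 + (n-1)*r)
Numerator = 4 * 0.4 = 1.6
Denominator = 1 + 3 * 0.4 = 2.2
r_new = 1.6 / 2.2
= 0.7273


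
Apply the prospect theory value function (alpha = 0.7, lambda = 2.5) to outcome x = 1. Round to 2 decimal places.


Since x = 1 >= 0, use v(x) = x^0.7
1^0.7 = 1.0
v(1) = 1.00


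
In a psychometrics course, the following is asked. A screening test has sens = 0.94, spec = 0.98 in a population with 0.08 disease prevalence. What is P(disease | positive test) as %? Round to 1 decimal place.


PPV = (sens * prev) / (sens * prev + (1-spec) * (1-prev))
Numerator = 0.94 * 0.08 = 0.0752
P(positive and no disease) = (1 - spec) * (1 - prev) = (1 - 0.98) * (1 - 0.08) = 0.0184
Denominator = 0.0752 + 0.0184 = 0.0936
PPV = 0.0752 / 0.0936 = 0.803419
As percentage = 80.3


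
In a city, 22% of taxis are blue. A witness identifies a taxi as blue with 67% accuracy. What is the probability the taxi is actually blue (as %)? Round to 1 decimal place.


P(blue | says blue) = P(says blue | blue)*P(blue) / [P(says blue | blue)*P(blue) + P(says blue | not blue)*P(not blue)]
Numerator = 0.67 * 0.22 = 0.1474
False identification = 0.33 * 0.78 = 0.2574
P = 0.1474 / (0.1474 + 0.2574)
= 0.1474 / 0.4048
As percentage = 36.4


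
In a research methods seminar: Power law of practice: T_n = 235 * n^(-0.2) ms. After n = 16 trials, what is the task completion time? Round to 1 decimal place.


T_n = 235 * 16^(-0.2)
16^(-0.2) = 0.574349
T_n = 235 * 0.574349
= 135.0 ms


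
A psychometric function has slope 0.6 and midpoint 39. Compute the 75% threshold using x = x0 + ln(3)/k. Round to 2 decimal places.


At P = 0.75: 0.75 = 1/(1 + e^(-k*(x-x0)))
Solving: e^(-k*(x-x0)) = 1/3
x = x0 + ln(3)/k
ln(3) = 1.0986
x = 39 + 1.0986/0.6
= 39 + 1.831
= 40.83


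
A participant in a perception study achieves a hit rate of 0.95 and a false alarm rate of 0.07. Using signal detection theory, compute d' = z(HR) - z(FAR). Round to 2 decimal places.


d' = z(HR) - z(FAR)
z(0.95) = 1.6449
z(0.07) = -1.4758
d' = 1.6449 - -1.4758
= 3.12


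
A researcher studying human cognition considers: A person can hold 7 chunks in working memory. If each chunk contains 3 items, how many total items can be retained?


Total items = chunks * items_per_chunk
= 7 * 3
= 21


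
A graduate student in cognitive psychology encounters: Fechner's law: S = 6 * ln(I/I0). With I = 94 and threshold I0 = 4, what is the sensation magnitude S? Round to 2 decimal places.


S = 6 * ln(94/4)
I/I0 = 23.5
ln(23.5) = 3.157
S = 6 * 3.157
= 18.94


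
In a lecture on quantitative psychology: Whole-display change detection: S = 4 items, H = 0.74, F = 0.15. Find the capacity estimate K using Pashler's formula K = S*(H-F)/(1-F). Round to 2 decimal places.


K = S * (H - F) / (1 - F)
H - F = 0.59
1 - F = 0.85
K = 4 * 0.59 / 0.85
= 2.78


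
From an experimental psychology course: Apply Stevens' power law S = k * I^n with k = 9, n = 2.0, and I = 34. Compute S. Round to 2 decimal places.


S = 9 * 34^2.0
34^2.0 = 1156.0
S = 9 * 1156.0
= 10404.00


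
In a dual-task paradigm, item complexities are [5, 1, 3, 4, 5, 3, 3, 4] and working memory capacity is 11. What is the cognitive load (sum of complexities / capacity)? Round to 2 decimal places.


Total complexity = 5 + 1 + 3 + 4 + 5 + 3 + 3 + 4 = 28
Load = total / capacity = 28 / 11
= 2.55


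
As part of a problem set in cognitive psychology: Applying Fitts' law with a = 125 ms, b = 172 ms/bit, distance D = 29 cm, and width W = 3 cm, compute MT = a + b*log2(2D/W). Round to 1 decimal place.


MT = 125 + 172 * log2(2*29/3)
2D/W = 19.333333
log2(19.333333) = 4.273
MT = 125 + 172 * 4.273
= 860.0 ms


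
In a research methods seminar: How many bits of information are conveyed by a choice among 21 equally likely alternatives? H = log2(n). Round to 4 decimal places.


H = log2(n)
H = log2(21)
= 4.3923


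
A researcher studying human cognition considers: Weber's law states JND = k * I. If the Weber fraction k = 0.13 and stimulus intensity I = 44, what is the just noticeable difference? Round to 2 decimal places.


JND = k * I
JND = 0.13 * 44
= 5.72


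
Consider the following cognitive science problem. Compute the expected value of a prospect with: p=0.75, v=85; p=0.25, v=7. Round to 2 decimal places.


EU = sum(p_i * v_i)
0.75 * 85 = 63.75
0.25 * 7 = 1.75
EU = 63.75 + 1.75
= 65.50


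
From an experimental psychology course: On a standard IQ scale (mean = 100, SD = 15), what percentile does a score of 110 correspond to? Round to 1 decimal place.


z = (IQ - mean) / SD
z = (110 - 100) / 15 = 0.6667
Percentile = Phi(0.6667) * 100
Phi(0.6667) = 0.747518
= 74.8


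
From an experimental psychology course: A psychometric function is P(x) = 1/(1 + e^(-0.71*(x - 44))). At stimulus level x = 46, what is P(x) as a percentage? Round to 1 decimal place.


P(x) = 1/(1 + e^(-0.71*(46 - 44)))
Exponent = -0.71 * 2 = -1.42
e^(-1.42) = 0.241714
P = 1/(1 + 0.241714) = 0.805338
Percentage = 80.5


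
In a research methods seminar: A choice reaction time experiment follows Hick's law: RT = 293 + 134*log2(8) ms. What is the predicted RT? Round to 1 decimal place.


RT = 293 + 134 * log2(8)
log2(8) = 3.0
RT = 293 + 134 * 3.0
= 293 + 402.0
= 695.0 ms


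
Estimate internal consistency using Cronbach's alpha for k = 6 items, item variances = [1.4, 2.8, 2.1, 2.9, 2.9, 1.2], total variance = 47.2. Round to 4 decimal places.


alpha = (k/(k-1)) * (1 - sum(s_i^2)/s_total^2)
sum(item variances) = 13.3
k/(k-1) = 6/5 = 1.2
1 - 13.3/47.2 = 1 - 0.28178 = 0.71822
alpha = 1.2 * 0.71822
= 0.8619


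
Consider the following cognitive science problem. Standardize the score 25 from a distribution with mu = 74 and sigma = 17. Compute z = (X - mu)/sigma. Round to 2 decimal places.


z = (X - mu) / sigma
= (25 - 74) / 17
= -49 / 17
= -2.88


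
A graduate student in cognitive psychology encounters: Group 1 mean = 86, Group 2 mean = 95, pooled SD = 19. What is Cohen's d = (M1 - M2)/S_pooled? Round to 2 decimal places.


Cohen's d = (M1 - M2) / S_pooled
= (86 - 95) / 19
= -9 / 19
= -0.47


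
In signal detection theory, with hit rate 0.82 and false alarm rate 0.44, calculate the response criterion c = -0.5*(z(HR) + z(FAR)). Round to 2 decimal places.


c = -0.5 * (z(HR) + z(FAR))
z(0.82) = 0.9154
z(0.44) = -0.151
c = -0.5 * (0.9154 + -0.151)
= -0.5 * 0.7644
= -0.38


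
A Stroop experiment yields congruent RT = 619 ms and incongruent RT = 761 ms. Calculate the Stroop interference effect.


Stroop effect = RT(incongruent) - RT(congruent)
= 761 - 619
= 142 ms


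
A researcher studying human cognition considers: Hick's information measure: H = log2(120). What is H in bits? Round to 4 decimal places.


H = log2(n)
H = log2(120)
= 6.9069


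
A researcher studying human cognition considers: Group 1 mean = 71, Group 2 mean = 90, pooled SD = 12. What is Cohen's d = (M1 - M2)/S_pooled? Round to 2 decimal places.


Cohen's d = (M1 - M2) / S_pooled
= (71 - 90) / 12
= -19 / 12
= -1.58


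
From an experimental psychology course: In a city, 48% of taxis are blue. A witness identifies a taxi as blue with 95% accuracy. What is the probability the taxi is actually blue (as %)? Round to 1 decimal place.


P(blue | says blue) = P(says blue | blue)*P(blue) / [P(says blue | blue)*P(blue) + P(says blue | not blue)*P(not blue)]
Numerator = 0.95 * 0.48 = 0.456
False identification = 0.05 * 0.52 = 0.026
P = 0.456 / (0.456 + 0.026)
= 0.456 / 0.482
As percentage = 94.6


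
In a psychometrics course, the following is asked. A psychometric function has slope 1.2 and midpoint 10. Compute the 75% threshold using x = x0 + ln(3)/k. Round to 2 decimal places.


At P = 0.75: 0.75 = 1/(1 + e^(-k*(x-x0)))
Solving: e^(-k*(x-x0)) = 1/3
x = x0 + ln(3)/k
ln(3) = 1.0986
x = 10 + 1.0986/1.2
= 10 + 0.9155
= 10.92


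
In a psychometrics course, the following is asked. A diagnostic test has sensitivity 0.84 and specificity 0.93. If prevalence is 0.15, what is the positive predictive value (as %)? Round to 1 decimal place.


PPV = (sens * prev) / (sens * prev + (1-spec) * (1-prev))
Numerator = 0.84 * 0.15 = 0.126
P(positive and no disease) = (1 - spec) * (1 - prev) = (1 - 0.93) * (1 - 0.15) = 0.0595
Denominator = 0.126 + 0.0595 = 0.1855
PPV = 0.126 / 0.1855 = 0.679245
As percentage = 67.9


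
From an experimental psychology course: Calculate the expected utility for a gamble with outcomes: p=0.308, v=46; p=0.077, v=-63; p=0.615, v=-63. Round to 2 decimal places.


EU = sum(p_i * v_i)
0.308 * 46 = 14.168
0.077 * -63 = -4.851
0.615 * -63 = -38.745
EU = 14.168 + -4.851 + -38.745
= -29.43


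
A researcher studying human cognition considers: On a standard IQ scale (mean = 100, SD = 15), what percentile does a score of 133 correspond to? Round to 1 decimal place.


z = (IQ - mean) / SD
z = (133 - 100) / 15 = 2.2
Percentile = Phi(2.2) * 100
Phi(2.2) = 0.986097
= 98.6


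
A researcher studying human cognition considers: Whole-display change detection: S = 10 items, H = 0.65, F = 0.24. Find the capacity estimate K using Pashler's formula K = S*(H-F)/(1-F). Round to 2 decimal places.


K = S * (H - F) / (1 - F)
H - F = 0.41
1 - F = 0.76
K = 10 * 0.41 / 0.76
= 5.39


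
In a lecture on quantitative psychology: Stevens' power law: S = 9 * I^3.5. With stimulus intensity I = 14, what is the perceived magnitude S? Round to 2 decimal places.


S = 9 * 14^3.5
14^3.5 = 10267.1079
S = 9 * 10267.1079
= 92403.97


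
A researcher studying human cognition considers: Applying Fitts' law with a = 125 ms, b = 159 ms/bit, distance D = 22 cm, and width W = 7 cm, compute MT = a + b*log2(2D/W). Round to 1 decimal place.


MT = 125 + 159 * log2(2*22/7)
2D/W = 6.285714
log2(6.285714) = 2.6521
MT = 125 + 159 * 2.6521
= 546.7 ms


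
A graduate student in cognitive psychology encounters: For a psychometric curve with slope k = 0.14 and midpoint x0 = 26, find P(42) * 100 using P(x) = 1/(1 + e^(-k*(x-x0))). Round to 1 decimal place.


P(x) = 1/(1 + e^(-0.14*(42 - 26)))
Exponent = -0.14 * 16 = -2.24
e^(-2.24) = 0.106459
P = 1/(1 + 0.106459) = 0.903784
Percentage = 90.4


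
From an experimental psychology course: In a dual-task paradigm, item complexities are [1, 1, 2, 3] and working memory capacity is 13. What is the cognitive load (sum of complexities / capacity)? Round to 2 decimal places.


Total complexity = 1 + 1 + 2 + 3 = 7
Load = total / capacity = 7 / 13
= 0.54


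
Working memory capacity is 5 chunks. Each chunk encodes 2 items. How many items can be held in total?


Total items = chunks * items_per_chunk
= 5 * 2
= 10


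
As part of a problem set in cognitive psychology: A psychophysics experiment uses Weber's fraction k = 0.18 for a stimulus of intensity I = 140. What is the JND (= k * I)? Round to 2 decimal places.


JND = k * I
JND = 0.18 * 140
= 25.20


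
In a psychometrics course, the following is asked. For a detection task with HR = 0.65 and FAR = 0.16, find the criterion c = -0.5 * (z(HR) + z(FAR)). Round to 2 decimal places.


c = -0.5 * (z(HR) + z(FAR))
z(0.65) = 0.3853
z(0.16) = -0.9945
c = -0.5 * (0.3853 + -0.9945)
= -0.5 * -0.6092
= 0.30


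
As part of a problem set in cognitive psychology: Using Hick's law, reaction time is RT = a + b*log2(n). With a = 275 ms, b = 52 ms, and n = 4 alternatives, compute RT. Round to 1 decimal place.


RT = 275 + 52 * log2(4)
log2(4) = 2.0
RT = 275 + 52 * 2.0
= 275 + 104.0
= 379.0 ms


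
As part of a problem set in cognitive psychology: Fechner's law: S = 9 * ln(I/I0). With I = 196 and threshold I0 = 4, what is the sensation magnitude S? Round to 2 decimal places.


S = 9 * ln(196/4)
I/I0 = 49.0
ln(49.0) = 3.8918
S = 9 * 3.8918
= 35.03


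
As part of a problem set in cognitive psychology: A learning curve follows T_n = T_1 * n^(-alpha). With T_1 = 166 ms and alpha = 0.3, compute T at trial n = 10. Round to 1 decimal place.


T_n = 166 * 10^(-0.3)
10^(-0.3) = 0.501187
T_n = 166 * 0.501187
= 83.2 ms


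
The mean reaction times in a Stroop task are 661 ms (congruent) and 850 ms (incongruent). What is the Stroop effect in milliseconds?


Stroop effect = RT(incongruent) - RT(congruent)
= 850 - 661
= 189 ms


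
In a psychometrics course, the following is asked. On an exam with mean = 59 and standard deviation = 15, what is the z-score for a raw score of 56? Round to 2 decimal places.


z = (X - mu) / sigma
= (56 - 59) / 15
= -3 / 15
= -0.20


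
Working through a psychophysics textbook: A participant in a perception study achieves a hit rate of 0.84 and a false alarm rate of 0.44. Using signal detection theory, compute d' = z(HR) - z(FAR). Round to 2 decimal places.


d' = z(HR) - z(FAR)
z(0.84) = 0.9945
z(0.44) = -0.151
d' = 0.9945 - -0.151
= 1.15


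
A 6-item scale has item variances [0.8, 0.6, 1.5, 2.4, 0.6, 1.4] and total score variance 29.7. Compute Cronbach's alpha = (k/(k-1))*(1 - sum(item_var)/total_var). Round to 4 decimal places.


alpha = (k/(k-1)) * (1 - sum(s_i^2)/s_total^2)
sum(item variances) = 7.3
k/(k-1) = 6/5 = 1.2
1 - 7.3/29.7 = 1 - 0.245791 = 0.754209
alpha = 1.2 * 0.754209
= 0.9051


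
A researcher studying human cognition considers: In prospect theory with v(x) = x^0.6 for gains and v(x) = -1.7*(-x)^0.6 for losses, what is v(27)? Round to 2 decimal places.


Since x = 27 >= 0, use v(x) = x^0.6
27^0.6 = 7.2247
v(27) = 7.22


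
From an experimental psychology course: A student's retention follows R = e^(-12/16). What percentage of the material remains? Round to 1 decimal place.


R = e^(-t/S)
-t/S = -12/16 = -0.75
R = e^(-0.75) = 0.472367
Percentage = 0.472367 * 100
= 47.2


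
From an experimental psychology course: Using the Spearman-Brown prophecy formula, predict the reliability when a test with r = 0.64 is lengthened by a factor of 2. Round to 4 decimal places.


r_new = n*r / (1 + (n-1)*r)
Numerator = 2 * 0.64 = 1.28
Denominator = 1 + 1 * 0.64 = 1.64
r_new = 1.28 / 1.64
= 0.7805


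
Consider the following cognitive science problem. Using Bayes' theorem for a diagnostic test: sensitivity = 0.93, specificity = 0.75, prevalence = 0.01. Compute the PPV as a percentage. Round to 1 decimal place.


PPV = (sens * prev) / (sens * prev + (1-spec) * (1-prev))
Numerator = 0.93 * 0.01 = 0.0093
P(positive and no disease) = (1 - spec) * (1 - prev) = (1 - 0.75) * (1 - 0.01) = 0.2475
Denominator = 0.0093 + 0.2475 = 0.2568
PPV = 0.0093 / 0.2568 = 0.036215
As percentage = 3.6


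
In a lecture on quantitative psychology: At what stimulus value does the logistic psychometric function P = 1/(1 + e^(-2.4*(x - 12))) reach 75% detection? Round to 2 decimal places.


At P = 0.75: 0.75 = 1/(1 + e^(-k*(x-x0)))
Solving: e^(-k*(x-x0)) = 1/3
x = x0 + ln(3)/k
ln(3) = 1.0986
x = 12 + 1.0986/2.4
= 12 + 0.4578
= 12.46


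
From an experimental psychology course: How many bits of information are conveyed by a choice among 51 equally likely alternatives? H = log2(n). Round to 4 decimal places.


H = log2(n)
H = log2(51)
= 5.6724


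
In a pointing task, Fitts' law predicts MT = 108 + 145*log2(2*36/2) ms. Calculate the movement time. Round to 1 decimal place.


MT = 108 + 145 * log2(2*36/2)
2D/W = 36.0
log2(36.0) = 5.1699
MT = 108 + 145 * 5.1699
= 857.6 ms


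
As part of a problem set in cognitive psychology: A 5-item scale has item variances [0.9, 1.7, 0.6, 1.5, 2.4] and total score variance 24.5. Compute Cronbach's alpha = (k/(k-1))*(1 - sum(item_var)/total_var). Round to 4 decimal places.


alpha = (k/(k-1)) * (1 - sum(s_i^2)/s_total^2)
sum(item variances) = 7.1
k/(k-1) = 5/4 = 1.25
1 - 7.1/24.5 = 1 - 0.289796 = 0.710204
alpha = 1.25 * 0.710204
= 0.8878


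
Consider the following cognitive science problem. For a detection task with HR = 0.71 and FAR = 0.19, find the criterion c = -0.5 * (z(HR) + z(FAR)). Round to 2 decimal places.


c = -0.5 * (z(HR) + z(FAR))
z(0.71) = 0.5534
z(0.19) = -0.8779
c = -0.5 * (0.5534 + -0.8779)
= -0.5 * -0.3245
= 0.16


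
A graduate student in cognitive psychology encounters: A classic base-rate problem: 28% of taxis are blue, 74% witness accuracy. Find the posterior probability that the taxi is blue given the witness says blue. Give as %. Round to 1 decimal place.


P(blue | says blue) = P(says blue | blue)*P(blue) / [P(says blue | blue)*P(blue) + P(says blue | not blue)*P(not blue)]
Numerator = 0.74 * 0.28 = 0.2072
False identification = 0.26 * 0.72 = 0.1872
P = 0.2072 / (0.2072 + 0.1872)
= 0.2072 / 0.3944
As percentage = 52.5


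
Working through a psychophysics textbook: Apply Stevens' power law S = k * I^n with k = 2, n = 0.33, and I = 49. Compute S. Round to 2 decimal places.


S = 2 * 49^0.33
49^0.33 = 3.6121
S = 2 * 3.6121
= 7.22


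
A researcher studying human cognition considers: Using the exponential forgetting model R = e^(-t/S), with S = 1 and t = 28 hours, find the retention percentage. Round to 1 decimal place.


R = e^(-t/S)
-t/S = -28/1 = -28.0
R = e^(-28.0) = 0.0
Percentage = 0.0 * 100
= 0.0


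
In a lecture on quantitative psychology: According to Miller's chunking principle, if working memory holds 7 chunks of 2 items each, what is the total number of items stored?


Total items = chunks * items_per_chunk
= 7 * 2
= 14


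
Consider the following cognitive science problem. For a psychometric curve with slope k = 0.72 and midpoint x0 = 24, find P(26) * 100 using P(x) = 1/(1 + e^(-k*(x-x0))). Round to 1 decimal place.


P(x) = 1/(1 + e^(-0.72*(26 - 24)))
Exponent = -0.72 * 2 = -1.44
e^(-1.44) = 0.236928
P = 1/(1 + 0.236928) = 0.808454
Percentage = 80.8


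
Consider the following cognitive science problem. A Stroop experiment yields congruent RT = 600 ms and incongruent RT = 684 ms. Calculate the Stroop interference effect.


Stroop effect = RT(incongruent) - RT(congruent)
= 684 - 600
= 84 ms


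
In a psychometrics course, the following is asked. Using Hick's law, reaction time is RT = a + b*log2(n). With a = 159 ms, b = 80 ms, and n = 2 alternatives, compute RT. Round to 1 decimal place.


RT = 159 + 80 * log2(2)
log2(2) = 1.0
RT = 159 + 80 * 1.0
= 159 + 80.0
= 239.0 ms


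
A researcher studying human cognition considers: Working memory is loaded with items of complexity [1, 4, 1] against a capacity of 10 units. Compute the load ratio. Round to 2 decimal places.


Total complexity = 1 + 4 + 1 = 6
Load = total / capacity = 6 / 10
= 0.60


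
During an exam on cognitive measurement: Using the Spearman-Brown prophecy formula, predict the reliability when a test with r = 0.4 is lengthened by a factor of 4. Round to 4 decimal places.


r_new = n*r / (1 + (n-1)*r)
Numerator = 4 * 0.4 = 1.6
Denominator = 1 + 3 * 0.4 = 2.2
r_new = 1.6 / 2.2
= 0.7273


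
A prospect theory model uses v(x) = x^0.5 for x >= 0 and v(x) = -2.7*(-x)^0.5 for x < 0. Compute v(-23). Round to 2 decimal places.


Since x = -23 < 0, use v(x) = -lambda*(-x)^alpha
(-x) = 23
23^0.5 = 4.7958
v(-23) = -2.7 * 4.7958
= -12.95


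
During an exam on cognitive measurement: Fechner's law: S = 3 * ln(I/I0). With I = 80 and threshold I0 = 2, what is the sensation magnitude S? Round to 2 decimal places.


S = 3 * ln(80/2)
I/I0 = 40.0
ln(40.0) = 3.6889
S = 3 * 3.6889
= 11.07


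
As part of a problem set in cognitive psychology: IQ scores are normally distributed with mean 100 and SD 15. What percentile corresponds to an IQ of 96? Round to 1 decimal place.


z = (IQ - mean) / SD
z = (96 - 100) / 15 = -0.2667
Percentile = Phi(-0.2667) * 100
Phi(-0.2667) = 0.39485
= 39.5


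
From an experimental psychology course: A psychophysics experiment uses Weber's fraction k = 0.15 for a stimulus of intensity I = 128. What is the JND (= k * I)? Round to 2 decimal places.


JND = k * I
JND = 0.15 * 128
= 19.20


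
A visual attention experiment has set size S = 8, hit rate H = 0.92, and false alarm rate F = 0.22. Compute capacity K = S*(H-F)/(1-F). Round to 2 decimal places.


K = S * (H - F) / (1 - F)
H - F = 0.7
1 - F = 0.78
K = 8 * 0.7 / 0.78
= 7.18


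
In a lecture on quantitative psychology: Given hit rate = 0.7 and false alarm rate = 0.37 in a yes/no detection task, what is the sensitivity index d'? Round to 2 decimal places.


d' = z(HR) - z(FAR)
z(0.7) = 0.5244
z(0.37) = -0.3319
d' = 0.5244 - -0.3319
= 0.86


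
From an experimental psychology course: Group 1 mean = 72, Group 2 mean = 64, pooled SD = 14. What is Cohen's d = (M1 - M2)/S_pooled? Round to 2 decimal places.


Cohen's d = (M1 - M2) / S_pooled
= (72 - 64) / 14
= 8 / 14
= 0.57


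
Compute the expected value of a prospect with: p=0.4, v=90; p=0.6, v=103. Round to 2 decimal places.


EU = sum(p_i * v_i)
0.4 * 90 = 36.0
0.6 * 103 = 61.8
EU = 36.0 + 61.8
= 97.80


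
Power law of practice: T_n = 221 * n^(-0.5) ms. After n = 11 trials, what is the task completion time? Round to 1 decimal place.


T_n = 221 * 11^(-0.5)
11^(-0.5) = 0.301511
T_n = 221 * 0.301511
= 66.6 ms


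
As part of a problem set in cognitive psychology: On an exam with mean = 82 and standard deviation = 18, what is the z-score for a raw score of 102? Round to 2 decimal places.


z = (X - mu) / sigma
= (102 - 82) / 18
= 20 / 18
= 1.11


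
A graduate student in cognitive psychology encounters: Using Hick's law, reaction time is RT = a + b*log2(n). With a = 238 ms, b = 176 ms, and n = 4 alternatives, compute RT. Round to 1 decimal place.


RT = 238 + 176 * log2(4)
log2(4) = 2.0
RT = 238 + 176 * 2.0
= 238 + 352.0
= 590.0 ms


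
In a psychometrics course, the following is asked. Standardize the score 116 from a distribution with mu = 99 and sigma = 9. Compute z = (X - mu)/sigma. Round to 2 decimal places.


z = (X - mu) / sigma
= (116 - 99) / 9
= 17 / 9
= 1.89


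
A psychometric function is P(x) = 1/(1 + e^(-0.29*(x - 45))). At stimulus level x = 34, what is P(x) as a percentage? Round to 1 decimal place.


P(x) = 1/(1 + e^(-0.29*(34 - 45)))
Exponent = -0.29 * -11 = 3.19
e^(3.19) = 24.288427
P = 1/(1 + 24.288427) = 0.039544
Percentage = 4.0


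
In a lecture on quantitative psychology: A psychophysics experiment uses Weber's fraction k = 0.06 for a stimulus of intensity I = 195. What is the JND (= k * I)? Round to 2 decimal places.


JND = k * I
JND = 0.06 * 195
= 11.70


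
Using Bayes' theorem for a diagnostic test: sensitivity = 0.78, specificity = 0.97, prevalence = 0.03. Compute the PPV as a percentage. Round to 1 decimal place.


PPV = (sens * prev) / (sens * prev + (1-spec) * (1-prev))
Numerator = 0.78 * 0.03 = 0.0234
P(positive and no disease) = (1 - spec) * (1 - prev) = (1 - 0.97) * (1 - 0.03) = 0.0291
Denominator = 0.0234 + 0.0291 = 0.0525
PPV = 0.0234 / 0.0525 = 0.445714
As percentage = 44.6


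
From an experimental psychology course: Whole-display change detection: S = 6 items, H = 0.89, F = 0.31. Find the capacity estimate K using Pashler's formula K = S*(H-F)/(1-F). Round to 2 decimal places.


K = S * (H - F) / (1 - F)
H - F = 0.58
1 - F = 0.69
K = 6 * 0.58 / 0.69
= 5.04


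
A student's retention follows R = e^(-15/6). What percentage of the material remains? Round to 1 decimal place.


R = e^(-t/S)
-t/S = -15/6 = -2.5
R = e^(-2.5) = 0.082085
Percentage = 0.082085 * 100
= 8.2


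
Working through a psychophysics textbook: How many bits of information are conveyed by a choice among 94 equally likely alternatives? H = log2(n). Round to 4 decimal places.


H = log2(n)
H = log2(94)
= 6.5546


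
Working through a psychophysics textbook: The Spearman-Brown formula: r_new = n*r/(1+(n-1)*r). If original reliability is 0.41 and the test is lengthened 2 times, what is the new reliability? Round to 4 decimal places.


r_new = n*r / (1 + (n-1)*r)
Numerator = 2 * 0.41 = 0.82
Denominator = 1 + 1 * 0.41 = 1.41
r_new = 0.82 / 1.41
= 0.5816


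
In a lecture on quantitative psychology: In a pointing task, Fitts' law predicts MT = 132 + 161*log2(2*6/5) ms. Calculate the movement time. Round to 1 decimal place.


MT = 132 + 161 * log2(2*6/5)
2D/W = 2.4
log2(2.4) = 1.263
MT = 132 + 161 * 1.263
= 335.3 ms


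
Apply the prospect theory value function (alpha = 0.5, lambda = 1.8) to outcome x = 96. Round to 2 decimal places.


Since x = 96 >= 0, use v(x) = x^0.5
96^0.5 = 9.798
v(96) = 9.80


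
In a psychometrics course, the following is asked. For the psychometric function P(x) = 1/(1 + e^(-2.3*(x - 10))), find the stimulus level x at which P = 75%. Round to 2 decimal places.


At P = 0.75: 0.75 = 1/(1 + e^(-k*(x-x0)))
Solving: e^(-k*(x-x0)) = 1/3
x = x0 + ln(3)/k
ln(3) = 1.0986
x = 10 + 1.0986/2.3
= 10 + 0.4777
= 10.48


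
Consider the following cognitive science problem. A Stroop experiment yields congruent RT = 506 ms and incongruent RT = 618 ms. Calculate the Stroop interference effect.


Stroop effect = RT(incongruent) - RT(congruent)
= 618 - 506
= 112 ms


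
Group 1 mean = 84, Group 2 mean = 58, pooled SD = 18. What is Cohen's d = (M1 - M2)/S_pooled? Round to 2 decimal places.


Cohen's d = (M1 - M2) / S_pooled
= (84 - 58) / 18
= 26 / 18
= 1.44


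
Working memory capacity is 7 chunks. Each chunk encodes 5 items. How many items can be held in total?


Total items = chunks * items_per_chunk
= 7 * 5
= 35


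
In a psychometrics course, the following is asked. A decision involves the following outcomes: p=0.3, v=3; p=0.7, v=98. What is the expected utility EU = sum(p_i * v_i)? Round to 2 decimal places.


EU = sum(p_i * v_i)
0.3 * 3 = 0.9
0.7 * 98 = 68.6
EU = 0.9 + 68.6
= 69.50


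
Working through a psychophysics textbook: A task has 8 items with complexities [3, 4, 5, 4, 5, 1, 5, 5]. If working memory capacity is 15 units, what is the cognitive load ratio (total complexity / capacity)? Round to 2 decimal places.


Total complexity = 3 + 4 + 5 + 4 + 5 + 1 + 5 + 5 = 32
Load = total / capacity = 32 / 15
= 2.13


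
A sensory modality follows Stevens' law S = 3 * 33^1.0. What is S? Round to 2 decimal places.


S = 3 * 33^1.0
33^1.0 = 33.0
S = 3 * 33.0
= 99.00


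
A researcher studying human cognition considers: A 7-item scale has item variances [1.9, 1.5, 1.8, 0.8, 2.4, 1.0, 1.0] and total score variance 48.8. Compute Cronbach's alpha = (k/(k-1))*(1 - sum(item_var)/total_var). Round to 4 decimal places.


alpha = (k/(k-1)) * (1 - sum(s_i^2)/s_total^2)
sum(item variances) = 10.4
k/(k-1) = 7/6 = 1.166667
1 - 10.4/48.8 = 1 - 0.213115 = 0.786885
alpha = 1.166667 * 0.786885
= 0.9180


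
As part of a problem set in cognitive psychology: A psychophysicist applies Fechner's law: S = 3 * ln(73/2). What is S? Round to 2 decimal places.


S = 3 * ln(73/2)
I/I0 = 36.5
ln(36.5) = 3.5973
S = 3 * 3.5973
= 10.79


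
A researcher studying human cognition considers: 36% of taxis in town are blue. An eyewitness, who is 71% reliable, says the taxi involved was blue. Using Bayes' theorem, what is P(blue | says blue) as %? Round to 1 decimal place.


P(blue | says blue) = P(says blue | blue)*P(blue) / [P(says blue | blue)*P(blue) + P(says blue | not blue)*P(not blue)]
Numerator = 0.71 * 0.36 = 0.2556
False identification = 0.29 * 0.64 = 0.1856
P = 0.2556 / (0.2556 + 0.1856)
= 0.2556 / 0.4412
As percentage = 57.9


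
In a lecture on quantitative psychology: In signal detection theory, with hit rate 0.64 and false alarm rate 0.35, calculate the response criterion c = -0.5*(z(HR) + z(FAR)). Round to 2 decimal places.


c = -0.5 * (z(HR) + z(FAR))
z(0.64) = 0.3585
z(0.35) = -0.3853
c = -0.5 * (0.3585 + -0.3853)
= -0.5 * -0.0268
= 0.01


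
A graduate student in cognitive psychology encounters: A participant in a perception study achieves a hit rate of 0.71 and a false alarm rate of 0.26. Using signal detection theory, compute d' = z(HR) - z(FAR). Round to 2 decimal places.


d' = z(HR) - z(FAR)
z(0.71) = 0.5534
z(0.26) = -0.6433
d' = 0.5534 - -0.6433
= 1.20


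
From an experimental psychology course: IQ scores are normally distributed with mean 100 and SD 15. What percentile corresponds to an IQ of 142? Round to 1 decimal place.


z = (IQ - mean) / SD
z = (142 - 100) / 15 = 2.8
Percentile = Phi(2.8) * 100
Phi(2.8) = 0.997445
= 99.7


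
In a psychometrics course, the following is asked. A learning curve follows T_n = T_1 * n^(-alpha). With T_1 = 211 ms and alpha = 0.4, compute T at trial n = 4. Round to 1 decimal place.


T_n = 211 * 4^(-0.4)
4^(-0.4) = 0.574349
T_n = 211 * 0.574349
= 121.2 ms


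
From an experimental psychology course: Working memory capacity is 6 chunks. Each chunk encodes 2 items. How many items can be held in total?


Total items = chunks * items_per_chunk
= 6 * 2
= 12
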